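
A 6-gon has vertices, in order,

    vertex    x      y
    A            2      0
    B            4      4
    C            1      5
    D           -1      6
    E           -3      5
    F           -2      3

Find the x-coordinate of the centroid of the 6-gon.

Apply the surveyor's formula. First the cross-terms c_i = x_i·y_{i+1} − x_{i+1}·y_i:
  8, 16, 11, 13, 1, -6  ⇒  2A = 43, A = 21.5.
Then Σ (x_i + x_{i+1})·c_i = 71, so x̄ = 71 / (6·21.5) = 71/129.

71/129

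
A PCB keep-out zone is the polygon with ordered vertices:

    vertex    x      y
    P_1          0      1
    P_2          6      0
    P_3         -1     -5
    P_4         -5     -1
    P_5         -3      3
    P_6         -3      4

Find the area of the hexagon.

42

Apply the shoelace (surveyor's) formula: 2A = Σ (x_i·y_{i+1} − x_{i+1}·y_i), indices taken mod 6.
Σ = (-6) + (-30) + (-24) + (-18) + (-3) + (-3) = -84
Area = |Σ|/2 = 42.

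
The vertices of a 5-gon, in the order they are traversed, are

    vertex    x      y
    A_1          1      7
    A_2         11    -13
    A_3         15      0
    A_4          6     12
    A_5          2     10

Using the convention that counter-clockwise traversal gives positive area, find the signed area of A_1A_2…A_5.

162.5

Σ = (-90) + (195) + (180) + (36) + (4) = 325
Signed area = Σ/2 = 162.5 (positive ⇒ counter-clockwise traversal).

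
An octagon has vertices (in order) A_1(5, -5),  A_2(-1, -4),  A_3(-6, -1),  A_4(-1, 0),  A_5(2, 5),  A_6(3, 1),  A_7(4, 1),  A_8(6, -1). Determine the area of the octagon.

Apply the shoelace formula: 2A = Σ (x_i·y_{i+1} − x_{i+1}·y_i), indices taken mod 8.
Cross-terms: -25, -23, -1, -5, -13, -1, -10, -25  ⇒  Σ = -103
Area = |Σ|/2 = 51.5.

51.5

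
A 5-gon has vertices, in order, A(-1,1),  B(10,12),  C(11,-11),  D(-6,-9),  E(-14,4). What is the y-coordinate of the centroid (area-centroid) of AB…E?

Apply the shoelace formula. First the cross-terms c_i = x_i·y_{i+1} − x_{i+1}·y_i:
  -22, -242, -165, -150, -10  ⇒  2A = -589, A = -294.5.
Then Σ (y_i + y_{i+1})·c_i = 3472, so ȳ = 3472 / (6·(-294.5)) = -112/57.

-112/57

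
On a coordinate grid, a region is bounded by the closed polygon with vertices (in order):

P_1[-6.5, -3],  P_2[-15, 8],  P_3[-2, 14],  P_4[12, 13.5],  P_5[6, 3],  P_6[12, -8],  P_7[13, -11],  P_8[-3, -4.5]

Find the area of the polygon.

Apply the shoelace (surveyor's) formula: 2A = Σ (x_i·y_{i+1} − x_{i+1}·y_i), indices taken mod 8.
Σ = (-97) + (-194) + (-195) + (-45) + (-84) + (-28) + (-91.5) + (-20.25) = -754.75
Area = |Σ|/2 = 377.375.

377.375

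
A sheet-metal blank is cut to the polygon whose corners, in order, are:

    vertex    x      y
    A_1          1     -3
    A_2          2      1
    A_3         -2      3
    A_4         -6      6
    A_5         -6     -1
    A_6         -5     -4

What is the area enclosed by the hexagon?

50.5

Apply the shoelace formula: 2A = Σ (x_i·y_{i+1} − x_{i+1}·y_i), indices taken mod 6.
A_1→A_2: (1)(1) − (2)(-3) = 7
A_2→A_3: (2)(3) − (-2)(1) = 8
A_3→A_4: (-2)(6) − (-6)(3) = 6
A_4→A_5: (-6)(-1) − (-6)(6) = 42
A_5→A_6: (-6)(-4) − (-5)(-1) = 19
A_6→A_1: (-5)(-3) − (1)(-4) = 19
Σ = 101
Area = |Σ|/2 = 50.5.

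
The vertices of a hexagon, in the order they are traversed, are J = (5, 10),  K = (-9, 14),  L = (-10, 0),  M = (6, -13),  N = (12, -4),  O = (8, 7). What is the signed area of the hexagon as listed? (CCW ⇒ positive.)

Apply the surveyor's formula: 2A = Σ (x_i·y_{i+1} − x_{i+1}·y_i), indices taken mod 6.
J→K: (5)(14) − (-9)(10) = 160
K→L: (-9)(0) − (-10)(14) = 140
L→M: (-10)(-13) − (6)(0) = 130
M→N: (6)(-4) − (12)(-13) = 132
N→O: (12)(7) − (8)(-4) = 116
O→J: (8)(10) − (5)(7) = 45
Σ = 723
Signed area = Σ/2 = 361.5 (positive ⇒ counter-clockwise traversal).

361.5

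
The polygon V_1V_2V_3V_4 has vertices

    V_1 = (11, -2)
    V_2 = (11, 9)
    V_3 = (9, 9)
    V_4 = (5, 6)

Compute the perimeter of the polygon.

28

|V_1V_2| = √((0)² + (11)²) = √121 = 11
|V_2V_3| = √((-2)² + (0)²) = √4 = 2
|V_3V_4| = √((-4)² + (-3)²) = √25 = 5
|V_4V_1| = √((6)² + (-8)²) = √100 = 10
Perimeter = 11 + 2 + 5 + 10 = 28.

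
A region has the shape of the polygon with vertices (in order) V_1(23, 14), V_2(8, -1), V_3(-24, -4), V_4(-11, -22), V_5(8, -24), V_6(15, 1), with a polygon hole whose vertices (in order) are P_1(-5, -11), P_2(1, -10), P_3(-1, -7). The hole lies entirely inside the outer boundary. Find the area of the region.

Outer boundary:
Σ = (-135) + (-56) + (484) + (440) + (368) + (187) = 1288
Area = |Σ|/2 = 644.
Hole:
Σ = (61) + (-17) + (-24) = 20
Area = |Σ|/2 = 10.
Net area = 644 − 10 = 634.

634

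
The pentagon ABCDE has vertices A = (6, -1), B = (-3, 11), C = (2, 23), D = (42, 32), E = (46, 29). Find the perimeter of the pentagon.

124

|AB| = √((-9)² + (12)²) = √225 = 15
|BC| = √((5)² + (12)²) = √169 = 13
|CD| = √((40)² + (9)²) = √1681 = 41
|DE| = √((4)² + (-3)²) = √25 = 5
|EA| = √((-40)² + (-30)²) = √2500 = 50
Perimeter = 15 + 13 + 41 + 5 + 50 = 124.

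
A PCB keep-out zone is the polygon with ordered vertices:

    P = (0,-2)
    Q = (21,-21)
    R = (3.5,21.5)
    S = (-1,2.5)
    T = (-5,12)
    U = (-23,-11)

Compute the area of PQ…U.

487.375

Apply the shoelace formula: 2A = Σ (x_i·y_{i+1} − x_{i+1}·y_i), indices taken mod 6.
Σ = (42) + (525) + (30.25) + (0.5) + (331) + (46) = 974.75
Area = |Σ|/2 = 487.375.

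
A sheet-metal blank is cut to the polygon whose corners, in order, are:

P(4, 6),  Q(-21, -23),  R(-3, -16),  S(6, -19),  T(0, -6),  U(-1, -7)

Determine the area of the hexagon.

Apply the shoelace (surveyor's) formula: 2A = Σ (x_i·y_{i+1} − x_{i+1}·y_i), indices taken mod 6.
P→Q: (4)(-23) − (-21)(6) = 34
Q→R: (-21)(-16) − (-3)(-23) = 267
R→S: (-3)(-19) − (6)(-16) = 153
S→T: (6)(-6) − (0)(-19) = -36
T→U: (0)(-7) − (-1)(-6) = -6
U→P: (-1)(6) − (4)(-7) = 22
Σ = 434
Area = |Σ|/2 = 217.

217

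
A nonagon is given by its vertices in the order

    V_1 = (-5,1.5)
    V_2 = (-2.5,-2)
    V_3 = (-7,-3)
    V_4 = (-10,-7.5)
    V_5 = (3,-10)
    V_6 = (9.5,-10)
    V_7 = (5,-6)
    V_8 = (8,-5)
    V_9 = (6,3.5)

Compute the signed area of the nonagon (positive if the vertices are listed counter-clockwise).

158.875

Apply Gauss's area formula: 2A = Σ (x_i·y_{i+1} − x_{i+1}·y_i), indices taken mod 9.
Σ = (13.75) + (-6.5) + (22.5) + (122.5) + (65) + (-7) + (23) + (58) + (26.5) = 317.75
Signed area = Σ/2 = 158.875 (positive ⇒ counter-clockwise traversal).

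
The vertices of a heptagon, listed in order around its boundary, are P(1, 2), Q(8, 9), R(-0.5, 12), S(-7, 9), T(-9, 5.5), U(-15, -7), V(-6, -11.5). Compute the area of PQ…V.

245.5

Apply the surveyor's formula: 2A = Σ (x_i·y_{i+1} − x_{i+1}·y_i), indices taken mod 7.
Σ = (-7) + (100.5) + (79.5) + (42.5) + (145.5) + (130.5) + (-0.5) = 491
Area = |Σ|/2 = 245.5.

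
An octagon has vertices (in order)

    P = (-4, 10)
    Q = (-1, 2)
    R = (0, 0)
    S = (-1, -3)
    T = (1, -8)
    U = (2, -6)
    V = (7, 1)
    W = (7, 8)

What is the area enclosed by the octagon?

109

Cross-terms: 2, 0, 0, 11, 10, 44, 49, 102  ⇒  Σ = 218
Area = |Σ|/2 = 109.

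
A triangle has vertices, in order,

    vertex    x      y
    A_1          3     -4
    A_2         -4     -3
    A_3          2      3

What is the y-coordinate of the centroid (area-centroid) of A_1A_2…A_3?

Apply the shoelace formula. First the cross-terms c_i = x_i·y_{i+1} − x_{i+1}·y_i:
  -25, -6, -17  ⇒  2A = -48, A = -24.
Then Σ (y_i + y_{i+1})·c_i = 192, so ȳ = 192 / (6·(-24)) = -4/3.

-4/3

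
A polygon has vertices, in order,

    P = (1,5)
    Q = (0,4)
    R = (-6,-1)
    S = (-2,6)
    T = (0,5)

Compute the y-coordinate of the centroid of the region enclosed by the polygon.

242/75

Apply the surveyor's formula. First the cross-terms c_i = x_i·y_{i+1} − x_{i+1}·y_i:
  4, 24, -38, -10, -5  ⇒  2A = -25, A = -12.5.
Then Σ (y_i + y_{i+1})·c_i = -242, so ȳ = -242 / (6·(-12.5)) = 242/75.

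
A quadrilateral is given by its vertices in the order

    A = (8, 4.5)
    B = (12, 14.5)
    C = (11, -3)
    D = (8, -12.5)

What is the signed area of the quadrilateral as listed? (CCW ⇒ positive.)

-55.5

Apply the surveyor's formula: 2A = Σ (x_i·y_{i+1} − x_{i+1}·y_i), indices taken mod 4.
Σ = (62) + (-195.5) + (-113.5) + (136) = -111
Signed area = Σ/2 = -55.5 (negative ⇒ clockwise traversal).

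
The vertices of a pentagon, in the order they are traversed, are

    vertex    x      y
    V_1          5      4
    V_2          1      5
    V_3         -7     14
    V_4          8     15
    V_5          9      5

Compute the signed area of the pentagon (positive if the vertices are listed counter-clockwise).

V_1→V_2: (5)(5) − (1)(4) = 21
V_2→V_3: (1)(14) − (-7)(5) = 49
V_3→V_4: (-7)(15) − (8)(14) = -217
V_4→V_5: (8)(5) − (9)(15) = -95
V_5→V_1: (9)(4) − (5)(5) = 11
Σ = -231
Signed area = Σ/2 = -115.5 (negative ⇒ clockwise traversal).

-115.5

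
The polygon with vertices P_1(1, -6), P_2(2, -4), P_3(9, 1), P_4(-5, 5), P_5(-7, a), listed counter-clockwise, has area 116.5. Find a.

The doubled signed area Σ (x_i y_{i+1} − x_{i+1} y_i) is linear in a.
With a=0 it equals 173; the coefficient of a is -6 (from the two edges through P_5).
So -6·a + 173 = 2·116.5 = 233 ⇒ a = -10.

-10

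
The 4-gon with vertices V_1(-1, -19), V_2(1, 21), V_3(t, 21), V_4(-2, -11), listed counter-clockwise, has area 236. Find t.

-12

The doubled signed area Σ (x_i y_{i+1} − x_{i+1} y_i) is linear in t.
With t=0 it equals 88; the coefficient of t is -32 (from the two edges through V_3).
So -32·t + 88 = 2·236 = 472 ⇒ t = -12.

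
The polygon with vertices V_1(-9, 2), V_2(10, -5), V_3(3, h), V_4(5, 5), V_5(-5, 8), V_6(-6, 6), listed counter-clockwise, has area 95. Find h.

The doubled signed area Σ (x_i y_{i+1} − x_{i+1} y_i) is linear in h.
With h=0 it equals 180; the coefficient of h is 5 (from the two edges through V_3).
So 5·h + 180 = 2·95 = 190 ⇒ h = 2.

2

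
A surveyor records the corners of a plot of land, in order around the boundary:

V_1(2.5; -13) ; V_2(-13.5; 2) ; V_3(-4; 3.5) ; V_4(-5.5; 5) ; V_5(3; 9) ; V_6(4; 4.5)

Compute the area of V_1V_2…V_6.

Apply the shoelace formula: 2A = Σ (x_i·y_{i+1} − x_{i+1}·y_i), indices taken mod 6.
Σ = (-170.5) + (-39.25) + (-0.75) + (-64.5) + (-22.5) + (-63.25) = -360.75
Area = |Σ|/2 = 180.375.

180.375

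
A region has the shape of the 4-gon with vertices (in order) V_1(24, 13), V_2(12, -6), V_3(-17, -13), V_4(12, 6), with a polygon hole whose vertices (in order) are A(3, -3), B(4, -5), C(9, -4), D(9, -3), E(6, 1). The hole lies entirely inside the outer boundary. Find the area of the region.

Outer boundary:
Apply Gauss's area formula: 2A = Σ (x_i·y_{i+1} − x_{i+1}·y_i), indices taken mod 4.
Σ = (-300) + (-258) + (54) + (12) = -492
Area = |Σ|/2 = 246.
Hole:
Apply the shoelace formula: 2A = Σ (x_i·y_{i+1} − x_{i+1}·y_i), indices taken mod 5.
A→B: (3)(-5) − (4)(-3) = -3
B→C: (4)(-4) − (9)(-5) = 29
C→D: (9)(-3) − (9)(-4) = 9
D→E: (9)(1) − (6)(-3) = 27
E→A: (6)(-3) − (3)(1) = -21
Σ = 41
Area = |Σ|/2 = 20.5.
Net area = 246 − 20.5 = 225.5.

225.5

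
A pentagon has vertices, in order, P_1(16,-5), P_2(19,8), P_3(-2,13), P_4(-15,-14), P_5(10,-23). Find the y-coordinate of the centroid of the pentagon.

-290/63

Apply the surveyor's formula. First the cross-terms c_i = x_i·y_{i+1} − x_{i+1}·y_i:
  223, 263, 223, 485, 318  ⇒  2A = 1512, A = 756.
Then Σ (y_i + y_{i+1})·c_i = -20880, so ȳ = -20880 / (6·756) = -290/63.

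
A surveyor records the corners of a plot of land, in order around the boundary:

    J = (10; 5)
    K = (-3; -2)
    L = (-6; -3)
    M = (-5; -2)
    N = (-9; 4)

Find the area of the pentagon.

67

Apply the shoelace formula: 2A = Σ (x_i·y_{i+1} − x_{i+1}·y_i), indices taken mod 5.
J→K: (10)(-2) − (-3)(5) = -5
K→L: (-3)(-3) − (-6)(-2) = -3
L→M: (-6)(-2) − (-5)(-3) = -3
M→N: (-5)(4) − (-9)(-2) = -38
N→J: (-9)(5) − (10)(4) = -85
Σ = -134
Area = |Σ|/2 = 67.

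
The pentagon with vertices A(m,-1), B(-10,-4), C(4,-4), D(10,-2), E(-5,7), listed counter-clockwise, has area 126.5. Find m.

-10

The doubled signed area Σ (x_i y_{i+1} − x_{i+1} y_i) is linear in m.
With m=0 it equals 143; the coefficient of m is -11 (from the two edges through A).
So -11·m + 143 = 2·126.5 = 253 ⇒ m = -10.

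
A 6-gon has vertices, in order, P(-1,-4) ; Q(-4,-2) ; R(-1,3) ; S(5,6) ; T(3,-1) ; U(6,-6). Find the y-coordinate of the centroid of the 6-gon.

Apply Gauss's area formula. First the cross-terms c_i = x_i·y_{i+1} − x_{i+1}·y_i:
  -14, -14, -21, -23, -12, -30  ⇒  2A = -114, A = -57.
Then Σ (y_i + y_{i+1})·c_i = 150, so ȳ = 150 / (6·(-57)) = -25/57.

-25/57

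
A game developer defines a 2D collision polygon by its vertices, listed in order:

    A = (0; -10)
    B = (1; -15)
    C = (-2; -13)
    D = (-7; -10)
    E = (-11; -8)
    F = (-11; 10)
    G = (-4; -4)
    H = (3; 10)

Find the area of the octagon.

165

Apply the surveyor's formula: 2A = Σ (x_i·y_{i+1} − x_{i+1}·y_i), indices taken mod 8.
Σ = (10) + (-43) + (-71) + (-54) + (-198) + (84) + (-28) + (-30) = -330
Area = |Σ|/2 = 165.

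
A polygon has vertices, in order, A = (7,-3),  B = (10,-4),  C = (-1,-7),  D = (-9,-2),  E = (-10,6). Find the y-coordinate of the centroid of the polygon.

-113/73

Apply the shoelace (surveyor's) formula. First the cross-terms c_i = x_i·y_{i+1} − x_{i+1}·y_i:
  2, -74, -61, -74, -12  ⇒  2A = -219, A = -109.5.
Then Σ (y_i + y_{i+1})·c_i = 1017, so ȳ = 1017 / (6·(-109.5)) = -113/73.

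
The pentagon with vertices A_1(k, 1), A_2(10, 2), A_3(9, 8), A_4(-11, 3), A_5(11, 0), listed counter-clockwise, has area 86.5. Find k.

The doubled signed area Σ (x_i y_{i+1} − x_{i+1} y_i) is linear in k.
With k=0 it equals 145; the coefficient of k is 2 (from the two edges through A_1).
So 2·k + 145 = 2·86.5 = 173 ⇒ k = 14.

14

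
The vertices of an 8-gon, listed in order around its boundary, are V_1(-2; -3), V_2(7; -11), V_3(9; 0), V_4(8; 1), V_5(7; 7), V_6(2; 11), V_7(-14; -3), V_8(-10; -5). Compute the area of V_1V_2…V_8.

235.5

Apply Gauss's area formula: 2A = Σ (x_i·y_{i+1} − x_{i+1}·y_i), indices taken mod 8.
Cross-terms: 43, 99, 9, 49, 63, 148, 40, 20  ⇒  Σ = 471
Area = |Σ|/2 = 235.5.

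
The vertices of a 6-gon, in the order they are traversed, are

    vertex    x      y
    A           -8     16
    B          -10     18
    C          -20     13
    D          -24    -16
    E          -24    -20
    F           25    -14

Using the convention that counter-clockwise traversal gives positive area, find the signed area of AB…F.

Σ = (16) + (230) + (632) + (96) + (836) + (288) = 2098
Signed area = Σ/2 = 1049 (positive ⇒ counter-clockwise traversal).

1049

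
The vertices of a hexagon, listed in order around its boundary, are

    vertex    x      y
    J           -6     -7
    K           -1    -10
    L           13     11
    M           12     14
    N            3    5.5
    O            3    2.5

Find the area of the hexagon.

Cross-terms: 53, 119, 50, 24, -9, -6  ⇒  Σ = 231
Area = |Σ|/2 = 115.5.

115.5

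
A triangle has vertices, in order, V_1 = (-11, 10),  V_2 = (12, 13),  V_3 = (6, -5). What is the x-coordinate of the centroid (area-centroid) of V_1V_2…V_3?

7/3

Apply Gauss's area formula. First the cross-terms c_i = x_i·y_{i+1} − x_{i+1}·y_i:
  -263, -138, 5  ⇒  2A = -396, A = -198.
Then Σ (x_i + x_{i+1})·c_i = -2772, so x̄ = -2772 / (6·(-198)) = 7/3.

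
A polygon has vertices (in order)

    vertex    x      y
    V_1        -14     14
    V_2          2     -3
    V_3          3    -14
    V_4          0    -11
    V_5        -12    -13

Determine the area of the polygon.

260

Apply the shoelace formula: 2A = Σ (x_i·y_{i+1} − x_{i+1}·y_i), indices taken mod 5.
Cross-terms: 14, -19, -33, -132, -350  ⇒  Σ = -520
Area = |Σ|/2 = 260.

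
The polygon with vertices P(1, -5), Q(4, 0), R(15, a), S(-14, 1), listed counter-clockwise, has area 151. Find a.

Write out the shoelace sum; only the two edges meeting at R involve a:
2·Area = [(4·a − 15·0) + (15·1 − (-14)·a)] + 89
       = 18·a + 104 = 302
⇒ a = 11.

11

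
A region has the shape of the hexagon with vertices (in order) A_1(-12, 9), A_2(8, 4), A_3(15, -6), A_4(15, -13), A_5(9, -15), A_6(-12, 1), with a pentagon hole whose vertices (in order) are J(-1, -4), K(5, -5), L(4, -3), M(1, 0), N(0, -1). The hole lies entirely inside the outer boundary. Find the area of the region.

338.5

Outer boundary:
Apply the shoelace (surveyor's) formula: 2A = Σ (x_i·y_{i+1} − x_{i+1}·y_i), indices taken mod 6.
Σ = (-120) + (-108) + (-105) + (-108) + (-171) + (-96) = -708
Area = |Σ|/2 = 354.
Hole:
Apply the shoelace (surveyor's) formula: 2A = Σ (x_i·y_{i+1} − x_{i+1}·y_i), indices taken mod 5.
Cross-terms: 25, 5, 3, -1, -1  ⇒  Σ = 31
Area = |Σ|/2 = 15.5.
Net area = 354 − 15.5 = 338.5.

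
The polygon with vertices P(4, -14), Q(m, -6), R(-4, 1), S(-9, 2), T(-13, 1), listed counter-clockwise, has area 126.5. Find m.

Write out the shoelace sum; only the two edges meeting at Q involve m:
2·Area = [(4·(-6) − m·(-14)) + (m·1 − (-4)·(-6))] + 196
       = 15·m + 148 = 253
⇒ m = 7.

7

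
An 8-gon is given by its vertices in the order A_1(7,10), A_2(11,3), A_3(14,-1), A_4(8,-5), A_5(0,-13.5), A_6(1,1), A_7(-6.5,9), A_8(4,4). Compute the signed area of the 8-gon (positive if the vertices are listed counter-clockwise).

Apply Gauss's area formula: 2A = Σ (x_i·y_{i+1} − x_{i+1}·y_i), indices taken mod 8.
Cross-terms: -89, -53, -62, -108, 13.5, 15.5, -62, 12  ⇒  Σ = -333
Signed area = Σ/2 = -166.5 (negative ⇒ clockwise traversal).

-166.5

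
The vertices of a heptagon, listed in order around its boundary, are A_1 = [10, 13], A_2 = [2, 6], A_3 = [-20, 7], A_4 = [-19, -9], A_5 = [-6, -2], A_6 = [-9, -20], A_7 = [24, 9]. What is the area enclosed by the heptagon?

594

Apply the surveyor's formula: 2A = Σ (x_i·y_{i+1} − x_{i+1}·y_i), indices taken mod 7.
Σ = (34) + (134) + (313) + (-16) + (102) + (399) + (222) = 1188
Area = |Σ|/2 = 594.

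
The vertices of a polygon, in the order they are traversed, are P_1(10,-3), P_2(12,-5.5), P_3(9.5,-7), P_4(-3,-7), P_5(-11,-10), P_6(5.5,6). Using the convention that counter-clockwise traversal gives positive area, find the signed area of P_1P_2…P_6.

-136.375

Apply the surveyor's formula: 2A = Σ (x_i·y_{i+1} − x_{i+1}·y_i), indices taken mod 6.
Σ = (-19) + (-31.75) + (-87.5) + (-47) + (-11) + (-76.5) = -272.75
Signed area = Σ/2 = -136.375 (negative ⇒ clockwise traversal).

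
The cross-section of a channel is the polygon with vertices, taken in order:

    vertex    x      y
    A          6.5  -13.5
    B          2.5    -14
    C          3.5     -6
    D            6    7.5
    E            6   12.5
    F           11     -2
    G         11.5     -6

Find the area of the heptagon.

119.875

Apply Gauss's area formula: 2A = Σ (x_i·y_{i+1} − x_{i+1}·y_i), indices taken mod 7.
Σ = (-57.25) + (34) + (62.25) + (30) + (-149.5) + (-43) + (-116.25) = -239.75
Area = |Σ|/2 = 119.875.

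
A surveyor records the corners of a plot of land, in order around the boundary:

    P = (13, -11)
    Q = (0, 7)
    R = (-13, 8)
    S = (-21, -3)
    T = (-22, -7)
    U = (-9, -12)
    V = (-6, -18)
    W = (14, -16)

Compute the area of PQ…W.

581.5

P→Q: (13)(7) − (0)(-11) = 91
Q→R: (0)(8) − (-13)(7) = 91
R→S: (-13)(-3) − (-21)(8) = 207
S→T: (-21)(-7) − (-22)(-3) = 81
T→U: (-22)(-12) − (-9)(-7) = 201
U→V: (-9)(-18) − (-6)(-12) = 90
V→W: (-6)(-16) − (14)(-18) = 348
W→P: (14)(-11) − (13)(-16) = 54
Σ = 1163
Area = |Σ|/2 = 581.5.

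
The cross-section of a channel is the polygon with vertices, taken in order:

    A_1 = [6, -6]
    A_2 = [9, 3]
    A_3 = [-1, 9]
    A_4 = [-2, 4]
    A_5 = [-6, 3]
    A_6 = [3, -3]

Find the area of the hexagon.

98.5

Σ = (72) + (84) + (14) + (18) + (9) + (0) = 197
Area = |Σ|/2 = 98.5.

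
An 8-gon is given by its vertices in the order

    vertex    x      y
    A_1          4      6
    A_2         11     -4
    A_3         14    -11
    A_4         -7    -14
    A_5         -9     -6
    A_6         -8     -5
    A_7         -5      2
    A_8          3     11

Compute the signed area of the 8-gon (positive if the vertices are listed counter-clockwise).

-317.5

Apply Gauss's area formula: 2A = Σ (x_i·y_{i+1} − x_{i+1}·y_i), indices taken mod 8.
Σ = (-82) + (-65) + (-273) + (-84) + (-3) + (-41) + (-61) + (-26) = -635
Signed area = Σ/2 = -317.5 (negative ⇒ clockwise traversal).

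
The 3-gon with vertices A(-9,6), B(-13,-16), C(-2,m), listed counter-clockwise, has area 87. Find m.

1

Write out the shoelace sum; only the two edges meeting at C involve m:
2·Area = [((-13)·m − (-2)·(-16)) + ((-2)·6 − (-9)·m)] + 222
       = -4·m + 178 = 174
⇒ m = 1.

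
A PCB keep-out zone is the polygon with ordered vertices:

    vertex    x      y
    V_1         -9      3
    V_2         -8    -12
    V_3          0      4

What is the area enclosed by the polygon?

Apply the surveyor's formula: 2A = Σ (x_i·y_{i+1} − x_{i+1}·y_i), indices taken mod 3.
Σ = (132) + (-32) + (36) = 136
Area = |Σ|/2 = 68.

68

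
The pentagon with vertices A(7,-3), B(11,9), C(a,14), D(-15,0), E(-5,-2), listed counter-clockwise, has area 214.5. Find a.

10

The doubled signed area Σ (x_i y_{i+1} − x_{i+1} y_i) is linear in a.
With a=0 it equals 519; the coefficient of a is -9 (from the two edges through C).
So -9·a + 519 = 2·214.5 = 429 ⇒ a = 10.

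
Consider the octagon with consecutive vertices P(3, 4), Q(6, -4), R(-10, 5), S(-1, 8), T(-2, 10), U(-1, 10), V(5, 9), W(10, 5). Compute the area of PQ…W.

Apply the shoelace (surveyor's) formula: 2A = Σ (x_i·y_{i+1} − x_{i+1}·y_i), indices taken mod 8.
P→Q: (3)(-4) − (6)(4) = -36
Q→R: (6)(5) − (-10)(-4) = -10
R→S: (-10)(8) − (-1)(5) = -75
S→T: (-1)(10) − (-2)(8) = 6
T→U: (-2)(10) − (-1)(10) = -10
U→V: (-1)(9) − (5)(10) = -59
V→W: (5)(5) − (10)(9) = -65
W→P: (10)(4) − (3)(5) = 25
Σ = -224
Area = |Σ|/2 = 112.

112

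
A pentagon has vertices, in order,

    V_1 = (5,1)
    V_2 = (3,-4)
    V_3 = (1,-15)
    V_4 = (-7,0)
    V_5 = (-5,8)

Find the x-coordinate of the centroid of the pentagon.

-53/45

Apply the shoelace (surveyor's) formula. First the cross-terms c_i = x_i·y_{i+1} − x_{i+1}·y_i:
  -23, -41, -105, -56, -45  ⇒  2A = -270, A = -135.
Then Σ (x_i + x_{i+1})·c_i = 954, so x̄ = 954 / (6·(-135)) = -53/45.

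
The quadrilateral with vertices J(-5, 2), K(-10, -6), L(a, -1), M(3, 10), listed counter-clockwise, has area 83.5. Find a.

3

The doubled signed area Σ (x_i y_{i+1} − x_{i+1} y_i) is linear in a.
With a=0 it equals 119; the coefficient of a is 16 (from the two edges through L).
So 16·a + 119 = 2·83.5 = 167 ⇒ a = 3.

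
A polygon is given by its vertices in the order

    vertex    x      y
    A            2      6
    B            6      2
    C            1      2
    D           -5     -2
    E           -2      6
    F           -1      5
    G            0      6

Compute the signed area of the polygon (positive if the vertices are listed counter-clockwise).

-35

Apply the shoelace (surveyor's) formula: 2A = Σ (x_i·y_{i+1} − x_{i+1}·y_i), indices taken mod 7.
Σ = (-32) + (10) + (8) + (-34) + (-4) + (-6) + (-12) = -70
Signed area = Σ/2 = -35 (negative ⇒ clockwise traversal).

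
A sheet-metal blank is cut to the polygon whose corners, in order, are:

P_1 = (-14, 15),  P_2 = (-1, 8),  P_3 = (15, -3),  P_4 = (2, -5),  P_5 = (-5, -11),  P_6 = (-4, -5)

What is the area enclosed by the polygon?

239.5

Apply the shoelace (surveyor's) formula: 2A = Σ (x_i·y_{i+1} − x_{i+1}·y_i), indices taken mod 6.
P_1→P_2: (-14)(8) − (-1)(15) = -97
P_2→P_3: (-1)(-3) − (15)(8) = -117
P_3→P_4: (15)(-5) − (2)(-3) = -69
P_4→P_5: (2)(-11) − (-5)(-5) = -47
P_5→P_6: (-5)(-5) − (-4)(-11) = -19
P_6→P_1: (-4)(15) − (-14)(-5) = -130
Σ = -479
Area = |Σ|/2 = 239.5.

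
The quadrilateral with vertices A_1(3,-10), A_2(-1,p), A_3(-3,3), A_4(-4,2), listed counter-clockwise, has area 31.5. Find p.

6

The doubled signed area Σ (x_i y_{i+1} − x_{i+1} y_i) is linear in p.
With p=0 it equals 27; the coefficient of p is 6 (from the two edges through A_2).
So 6·p + 27 = 2·31.5 = 63 ⇒ p = 6.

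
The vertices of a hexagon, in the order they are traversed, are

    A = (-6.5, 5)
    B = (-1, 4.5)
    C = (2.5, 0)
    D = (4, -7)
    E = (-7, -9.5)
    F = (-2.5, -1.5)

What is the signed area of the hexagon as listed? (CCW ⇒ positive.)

-87.75

Σ = (-24.25) + (-11.25) + (-17.5) + (-87) + (-13.25) + (-22.25) = -175.5
Signed area = Σ/2 = -87.75 (negative ⇒ clockwise traversal).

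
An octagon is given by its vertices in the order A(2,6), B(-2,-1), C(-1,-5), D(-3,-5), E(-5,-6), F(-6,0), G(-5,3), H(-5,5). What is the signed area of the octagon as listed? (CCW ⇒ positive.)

-51

Σ = (10) + (9) + (-10) + (-7) + (-36) + (-18) + (-10) + (-40) = -102
Signed area = Σ/2 = -51 (negative ⇒ clockwise traversal).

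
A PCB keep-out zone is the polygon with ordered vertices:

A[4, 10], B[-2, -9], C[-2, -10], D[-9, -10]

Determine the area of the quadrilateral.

Cross-terms: -16, 2, -70, -50  ⇒  Σ = -134
Area = |Σ|/2 = 67.

67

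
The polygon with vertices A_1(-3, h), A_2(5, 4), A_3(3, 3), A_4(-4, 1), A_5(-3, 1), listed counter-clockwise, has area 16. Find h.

-3

Write out the shoelace sum; only the two edges meeting at A_1 involve h:
2·Area = [((-3)·h − (-3)·1) + ((-3)·4 − 5·h)] + 17
       = -8·h + 8 = 32
⇒ h = -3.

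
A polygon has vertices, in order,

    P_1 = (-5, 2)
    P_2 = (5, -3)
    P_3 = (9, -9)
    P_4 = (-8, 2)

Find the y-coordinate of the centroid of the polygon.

Apply the surveyor's formula. First the cross-terms c_i = x_i·y_{i+1} − x_{i+1}·y_i:
  5, -18, -54, -6  ⇒  2A = -73, A = -36.5.
Then Σ (y_i + y_{i+1})·c_i = 565, so ȳ = 565 / (6·(-36.5)) = -565/219.

-565/219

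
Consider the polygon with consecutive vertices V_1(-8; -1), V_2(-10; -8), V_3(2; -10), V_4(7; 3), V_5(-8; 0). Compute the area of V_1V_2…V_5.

139

Cross-terms: 54, 116, 76, 24, 8  ⇒  Σ = 278
Area = |Σ|/2 = 139.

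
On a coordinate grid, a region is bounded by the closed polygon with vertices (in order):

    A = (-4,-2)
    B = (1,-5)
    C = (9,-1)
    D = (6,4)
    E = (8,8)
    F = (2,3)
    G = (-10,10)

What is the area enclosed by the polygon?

121

Σ = (22) + (44) + (42) + (16) + (8) + (50) + (60) = 242
Area = |Σ|/2 = 121.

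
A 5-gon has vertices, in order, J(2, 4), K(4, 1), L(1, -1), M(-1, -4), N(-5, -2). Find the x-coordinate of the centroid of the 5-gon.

Apply the shoelace formula. First the cross-terms c_i = x_i·y_{i+1} − x_{i+1}·y_i:
  -14, -5, -5, -18, -16  ⇒  2A = -58, A = -29.
Then Σ (x_i + x_{i+1})·c_i = 47, so x̄ = 47 / (6·(-29)) = -47/174.

-47/174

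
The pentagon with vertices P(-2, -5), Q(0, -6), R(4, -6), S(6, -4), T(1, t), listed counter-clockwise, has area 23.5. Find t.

The doubled signed area Σ (x_i y_{i+1} − x_{i+1} y_i) is linear in t.
With t=0 it equals 55; the coefficient of t is 8 (from the two edges through T).
So 8·t + 55 = 2·23.5 = 47 ⇒ t = -1.

-1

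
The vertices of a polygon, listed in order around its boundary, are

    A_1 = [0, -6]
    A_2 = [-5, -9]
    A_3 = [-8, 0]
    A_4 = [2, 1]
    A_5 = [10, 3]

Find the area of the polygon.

Apply the shoelace (surveyor's) formula: 2A = Σ (x_i·y_{i+1} − x_{i+1}·y_i), indices taken mod 5.
Σ = (-30) + (-72) + (-8) + (-4) + (-60) = -174
Area = |Σ|/2 = 87.

87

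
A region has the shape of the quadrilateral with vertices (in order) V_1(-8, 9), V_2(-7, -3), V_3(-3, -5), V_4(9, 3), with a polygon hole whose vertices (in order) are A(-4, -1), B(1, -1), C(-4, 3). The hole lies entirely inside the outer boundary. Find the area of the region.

Outer boundary:
Apply Gauss's area formula: 2A = Σ (x_i·y_{i+1} − x_{i+1}·y_i), indices taken mod 4.
V_1→V_2: (-8)(-3) − (-7)(9) = 87
V_2→V_3: (-7)(-5) − (-3)(-3) = 26
V_3→V_4: (-3)(3) − (9)(-5) = 36
V_4→V_1: (9)(9) − (-8)(3) = 105
Σ = 254
Area = |Σ|/2 = 127.
Hole:
Σ = (5) + (-1) + (16) = 20
Area = |Σ|/2 = 10.
Net area = 127 − 10 = 117.

117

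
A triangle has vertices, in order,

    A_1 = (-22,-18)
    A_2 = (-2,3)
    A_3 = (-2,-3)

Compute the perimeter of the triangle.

|A_1A_2| = √((20)² + (21)²) = √841 = 29
|A_2A_3| = √((0)² + (-6)²) = √36 = 6
|A_3A_1| = √((-20)² + (-15)²) = √625 = 25
Perimeter = 29 + 6 + 25 = 60.

60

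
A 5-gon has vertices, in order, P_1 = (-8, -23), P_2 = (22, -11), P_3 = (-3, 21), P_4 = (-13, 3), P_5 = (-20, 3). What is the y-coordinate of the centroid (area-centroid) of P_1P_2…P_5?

Apply the shoelace (surveyor's) formula. First the cross-terms c_i = x_i·y_{i+1} − x_{i+1}·y_i:
  594, 429, 264, 21, 484  ⇒  2A = 1792, A = 896.
Then Σ (y_i + y_{i+1})·c_i = -19124, so ȳ = -19124 / (6·896) = -683/192.

-683/192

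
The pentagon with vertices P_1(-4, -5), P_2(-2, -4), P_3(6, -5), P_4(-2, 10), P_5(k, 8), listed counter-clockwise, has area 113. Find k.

Write out the shoelace sum; only the two edges meeting at P_5 involve k:
2·Area = [((-2)·8 − k·10) + (k·(-5) − (-4)·8)] + 90
       = -15·k + 106 = 226
⇒ k = -8.

-8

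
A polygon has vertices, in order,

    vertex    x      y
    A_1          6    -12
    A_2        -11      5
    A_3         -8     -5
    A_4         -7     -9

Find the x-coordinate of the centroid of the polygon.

-71/18

Apply Gauss's area formula. First the cross-terms c_i = x_i·y_{i+1} − x_{i+1}·y_i:
  -102, 95, 37, 138  ⇒  2A = 168, A = 84.
Then Σ (x_i + x_{i+1})·c_i = -1988, so x̄ = -1988 / (6·84) = -71/18.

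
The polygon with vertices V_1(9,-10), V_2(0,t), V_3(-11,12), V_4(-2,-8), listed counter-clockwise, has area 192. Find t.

Write out the shoelace sum; only the two edges meeting at V_2 involve t:
2·Area = [(9·t − 0·(-10)) + (0·12 − (-11)·t)] + 204
       = 20·t + 204 = 384
⇒ t = 9.

9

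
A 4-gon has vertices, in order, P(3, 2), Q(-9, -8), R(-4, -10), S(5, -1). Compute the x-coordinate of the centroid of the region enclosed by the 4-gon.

-80/51

Apply the shoelace (surveyor's) formula. First the cross-terms c_i = x_i·y_{i+1} − x_{i+1}·y_i:
  -6, 58, 54, 13  ⇒  2A = 119, A = 59.5.
Then Σ (x_i + x_{i+1})·c_i = -560, so x̄ = -560 / (6·59.5) = -80/51.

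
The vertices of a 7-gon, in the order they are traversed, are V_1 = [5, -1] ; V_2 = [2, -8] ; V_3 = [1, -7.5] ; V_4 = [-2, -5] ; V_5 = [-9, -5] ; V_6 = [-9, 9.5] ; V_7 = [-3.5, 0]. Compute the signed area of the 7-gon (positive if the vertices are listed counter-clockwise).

-96.875

Apply the shoelace formula: 2A = Σ (x_i·y_{i+1} − x_{i+1}·y_i), indices taken mod 7.
V_1→V_2: (5)(-8) − (2)(-1) = -38
V_2→V_3: (2)(-7.5) − (1)(-8) = -7
V_3→V_4: (1)(-5) − (-2)(-7.5) = -20
V_4→V_5: (-2)(-5) − (-9)(-5) = -35
V_5→V_6: (-9)(9.5) − (-9)(-5) = -130.5
V_6→V_7: (-9)(0) − (-3.5)(9.5) = 33.25
V_7→V_1: (-3.5)(-1) − (5)(0) = 3.5
Σ = -193.75
Signed area = Σ/2 = -96.875 (negative ⇒ clockwise traversal).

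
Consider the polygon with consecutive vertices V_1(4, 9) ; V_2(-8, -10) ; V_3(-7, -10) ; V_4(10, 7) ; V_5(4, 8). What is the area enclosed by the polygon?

Apply the surveyor's formula: 2A = Σ (x_i·y_{i+1} − x_{i+1}·y_i), indices taken mod 5.
Cross-terms: 32, 10, 51, 52, 4  ⇒  Σ = 149
Area = |Σ|/2 = 74.5.

74.5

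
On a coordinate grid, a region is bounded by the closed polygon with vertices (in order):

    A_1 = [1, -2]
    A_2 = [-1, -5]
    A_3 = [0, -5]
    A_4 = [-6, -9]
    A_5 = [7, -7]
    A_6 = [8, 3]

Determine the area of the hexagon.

Apply Gauss's area formula: 2A = Σ (x_i·y_{i+1} − x_{i+1}·y_i), indices taken mod 6.
A_1→A_2: (1)(-5) − (-1)(-2) = -7
A_2→A_3: (-1)(-5) − (0)(-5) = 5
A_3→A_4: (0)(-9) − (-6)(-5) = -30
A_4→A_5: (-6)(-7) − (7)(-9) = 105
A_5→A_6: (7)(3) − (8)(-7) = 77
A_6→A_1: (8)(-2) − (1)(3) = -19
Σ = 131
Area = |Σ|/2 = 65.5.

65.5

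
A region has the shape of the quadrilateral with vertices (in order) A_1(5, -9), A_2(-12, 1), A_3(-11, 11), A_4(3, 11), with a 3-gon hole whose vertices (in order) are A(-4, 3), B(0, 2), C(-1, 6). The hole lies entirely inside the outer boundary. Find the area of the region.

222.5

Outer boundary:
Apply the shoelace (surveyor's) formula: 2A = Σ (x_i·y_{i+1} − x_{i+1}·y_i), indices taken mod 4.
A_1→A_2: (5)(1) − (-12)(-9) = -103
A_2→A_3: (-12)(11) − (-11)(1) = -121
A_3→A_4: (-11)(11) − (3)(11) = -154
A_4→A_1: (3)(-9) − (5)(11) = -82
Σ = -460
Area = |Σ|/2 = 230.
Hole:
Σ = (-8) + (2) + (21) = 15
Area = |Σ|/2 = 7.5.
Net area = 230 − 7.5 = 222.5.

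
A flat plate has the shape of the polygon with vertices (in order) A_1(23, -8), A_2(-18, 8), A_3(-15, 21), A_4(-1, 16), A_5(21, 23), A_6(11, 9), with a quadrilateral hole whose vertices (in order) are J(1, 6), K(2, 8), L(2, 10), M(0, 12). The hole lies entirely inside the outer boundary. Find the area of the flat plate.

Outer boundary:
Cross-terms: 40, -258, -219, -359, -64, -295  ⇒  Σ = -1155
Area = |Σ|/2 = 577.5.
Hole:
Apply the shoelace formula: 2A = Σ (x_i·y_{i+1} − x_{i+1}·y_i), indices taken mod 4.
Cross-terms: -4, 4, 24, -12  ⇒  Σ = 12
Area = |Σ|/2 = 6.
Net area = 577.5 − 6 = 571.5.

571.5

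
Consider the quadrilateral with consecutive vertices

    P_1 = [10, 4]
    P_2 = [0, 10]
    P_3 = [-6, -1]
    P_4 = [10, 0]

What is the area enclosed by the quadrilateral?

Cross-terms: 100, 60, 10, 40  ⇒  Σ = 210
Area = |Σ|/2 = 105.

105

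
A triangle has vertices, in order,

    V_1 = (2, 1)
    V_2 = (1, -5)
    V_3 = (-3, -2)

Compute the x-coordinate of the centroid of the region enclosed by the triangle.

Apply the surveyor's formula. First the cross-terms c_i = x_i·y_{i+1} − x_{i+1}·y_i:
  -11, -17, 1  ⇒  2A = -27, A = -13.5.
Then Σ (x_i + x_{i+1})·c_i = 0, so x̄ = 0 / (6·(-13.5)) = 0.

0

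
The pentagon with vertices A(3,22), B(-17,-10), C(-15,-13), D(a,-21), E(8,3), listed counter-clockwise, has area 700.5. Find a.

Write out the shoelace sum; only the two edges meeting at D involve a:
2·Area = [((-15)·(-21) − a·(-13)) + (a·3 − 8·(-21))] + 582
       = 16·a + 1065 = 1401
⇒ a = 21.

21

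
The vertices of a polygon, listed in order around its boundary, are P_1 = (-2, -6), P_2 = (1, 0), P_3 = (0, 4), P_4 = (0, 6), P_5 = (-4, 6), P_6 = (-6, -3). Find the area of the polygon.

56

Apply the shoelace (surveyor's) formula: 2A = Σ (x_i·y_{i+1} − x_{i+1}·y_i), indices taken mod 6.
Σ = (6) + (4) + (0) + (24) + (48) + (30) = 112
Area = |Σ|/2 = 56.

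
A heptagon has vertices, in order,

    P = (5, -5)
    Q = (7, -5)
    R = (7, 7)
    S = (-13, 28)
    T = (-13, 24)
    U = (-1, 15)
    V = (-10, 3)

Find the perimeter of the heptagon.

94

|PQ| = √((2)² + (0)²) = √4 = 2
|QR| = √((0)² + (12)²) = √144 = 12
|RS| = √((-20)² + (21)²) = √841 = 29
|ST| = √((0)² + (-4)²) = √16 = 4
|TU| = √((12)² + (-9)²) = √225 = 15
|UV| = √((-9)² + (-12)²) = √225 = 15
|VP| = √((15)² + (-8)²) = √289 = 17
Perimeter = 2 + 12 + 29 + 4 + 15 + 15 + 17 = 94.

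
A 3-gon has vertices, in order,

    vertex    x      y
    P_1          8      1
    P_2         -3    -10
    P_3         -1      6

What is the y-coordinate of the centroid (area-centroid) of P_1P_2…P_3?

Apply the shoelace (surveyor's) formula. First the cross-terms c_i = x_i·y_{i+1} − x_{i+1}·y_i:
  -77, -28, -49  ⇒  2A = -154, A = -77.
Then Σ (y_i + y_{i+1})·c_i = 462, so ȳ = 462 / (6·(-77)) = -1.

-1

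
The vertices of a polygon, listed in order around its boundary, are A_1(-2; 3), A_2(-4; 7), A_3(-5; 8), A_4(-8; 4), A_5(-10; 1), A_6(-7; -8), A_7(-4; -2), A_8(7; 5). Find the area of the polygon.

85.5

Apply Gauss's area formula: 2A = Σ (x_i·y_{i+1} − x_{i+1}·y_i), indices taken mod 8.
Σ = (-2) + (3) + (44) + (32) + (87) + (-18) + (-6) + (31) = 171
Area = |Σ|/2 = 85.5.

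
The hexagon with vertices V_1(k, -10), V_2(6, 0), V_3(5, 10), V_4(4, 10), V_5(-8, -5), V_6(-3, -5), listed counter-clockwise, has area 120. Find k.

The doubled signed area Σ (x_i y_{i+1} − x_{i+1} y_i) is linear in k.
With k=0 it equals 245; the coefficient of k is 5 (from the two edges through V_1).
So 5·k + 245 = 2·120 = 240 ⇒ k = -1.

-1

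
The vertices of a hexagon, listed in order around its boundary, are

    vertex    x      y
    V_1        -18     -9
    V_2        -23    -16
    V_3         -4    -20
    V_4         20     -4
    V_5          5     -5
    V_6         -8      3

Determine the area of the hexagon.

Apply Gauss's area formula: 2A = Σ (x_i·y_{i+1} − x_{i+1}·y_i), indices taken mod 6.
V_1→V_2: (-18)(-16) − (-23)(-9) = 81
V_2→V_3: (-23)(-20) − (-4)(-16) = 396
V_3→V_4: (-4)(-4) − (20)(-20) = 416
V_4→V_5: (20)(-5) − (5)(-4) = -80
V_5→V_6: (5)(3) − (-8)(-5) = -25
V_6→V_1: (-8)(-9) − (-18)(3) = 126
Σ = 914
Area = |Σ|/2 = 457.

457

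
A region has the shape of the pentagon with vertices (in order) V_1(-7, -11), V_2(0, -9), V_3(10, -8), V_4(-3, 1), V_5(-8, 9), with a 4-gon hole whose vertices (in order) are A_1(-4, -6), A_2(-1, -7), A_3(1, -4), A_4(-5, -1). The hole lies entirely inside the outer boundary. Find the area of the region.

Outer boundary:
Apply the shoelace formula: 2A = Σ (x_i·y_{i+1} − x_{i+1}·y_i), indices taken mod 5.
Cross-terms: 63, 90, -14, -19, 151  ⇒  Σ = 271
Area = |Σ|/2 = 135.5.
Hole:
Apply the shoelace (surveyor's) formula: 2A = Σ (x_i·y_{i+1} − x_{i+1}·y_i), indices taken mod 4.
A_1→A_2: (-4)(-7) − (-1)(-6) = 22
A_2→A_3: (-1)(-4) − (1)(-7) = 11
A_3→A_4: (1)(-1) − (-5)(-4) = -21
A_4→A_1: (-5)(-6) − (-4)(-1) = 26
Σ = 38
Area = |Σ|/2 = 19.
Net area = 135.5 − 19 = 116.5.

116.5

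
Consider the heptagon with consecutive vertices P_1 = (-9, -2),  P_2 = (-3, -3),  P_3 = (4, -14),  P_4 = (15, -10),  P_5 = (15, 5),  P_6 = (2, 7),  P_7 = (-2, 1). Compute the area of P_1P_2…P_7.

297

Apply the surveyor's formula: 2A = Σ (x_i·y_{i+1} − x_{i+1}·y_i), indices taken mod 7.
Σ = (21) + (54) + (170) + (225) + (95) + (16) + (13) = 594
Area = |Σ|/2 = 297.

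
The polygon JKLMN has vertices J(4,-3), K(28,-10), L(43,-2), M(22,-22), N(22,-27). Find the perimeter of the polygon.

|JK| = √((24)² + (-7)²) = √625 = 25
|KL| = √((15)² + (8)²) = √289 = 17
|LM| = √((-21)² + (-20)²) = √841 = 29
|MN| = √((0)² + (-5)²) = √25 = 5
|NJ| = √((-18)² + (24)²) = √900 = 30
Perimeter = 25 + 17 + 29 + 5 + 30 = 106.

106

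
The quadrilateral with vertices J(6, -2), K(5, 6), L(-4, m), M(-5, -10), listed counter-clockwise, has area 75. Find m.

The doubled signed area Σ (x_i y_{i+1} − x_{i+1} y_i) is linear in m.
With m=0 it equals 180; the coefficient of m is 10 (from the two edges through L).
So 10·m + 180 = 2·75 = 150 ⇒ m = -3.

-3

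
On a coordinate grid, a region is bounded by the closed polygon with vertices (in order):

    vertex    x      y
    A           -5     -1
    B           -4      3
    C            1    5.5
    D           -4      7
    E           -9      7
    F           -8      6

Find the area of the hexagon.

30

Apply the surveyor's formula: 2A = Σ (x_i·y_{i+1} − x_{i+1}·y_i), indices taken mod 6.
Σ = (-19) + (-25) + (29) + (35) + (2) + (38) = 60
Area = |Σ|/2 = 30.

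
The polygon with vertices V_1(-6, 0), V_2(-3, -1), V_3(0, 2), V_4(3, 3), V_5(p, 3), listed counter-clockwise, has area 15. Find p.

The doubled signed area Σ (x_i y_{i+1} − x_{i+1} y_i) is linear in p.
With p=0 it equals 21; the coefficient of p is -3 (from the two edges through V_5).
So -3·p + 21 = 2·15 = 30 ⇒ p = -3.

-3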